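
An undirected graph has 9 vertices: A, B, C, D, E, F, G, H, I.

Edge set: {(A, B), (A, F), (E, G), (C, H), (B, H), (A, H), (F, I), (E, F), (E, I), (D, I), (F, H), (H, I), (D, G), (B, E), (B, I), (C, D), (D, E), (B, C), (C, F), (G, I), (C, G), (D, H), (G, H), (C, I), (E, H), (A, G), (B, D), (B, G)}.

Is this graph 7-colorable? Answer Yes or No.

The chromatic number is 6. B, D, E, G, H, I form a clique, so at least 6 colors are needed.
One proper 6-coloring: A=2, B=4, C=5, D=6, E=5, F=3, G=3, H=1, I=2.
Since 7 ≥ 6, a proper 7-coloring certainly exists.

Yes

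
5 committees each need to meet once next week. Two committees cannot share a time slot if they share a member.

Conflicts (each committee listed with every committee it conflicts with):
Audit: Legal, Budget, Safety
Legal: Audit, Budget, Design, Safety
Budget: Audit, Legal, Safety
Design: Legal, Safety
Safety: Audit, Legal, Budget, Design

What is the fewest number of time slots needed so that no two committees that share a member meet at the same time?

4

Audit, Legal, Budget, Safety are mutually in conflict, so at least 4 time slots are needed.
4 time slots suffice: Audit=4, Legal=1, Budget=3, Design=3, Safety=2. Every pair that conflicts lands in different time slots.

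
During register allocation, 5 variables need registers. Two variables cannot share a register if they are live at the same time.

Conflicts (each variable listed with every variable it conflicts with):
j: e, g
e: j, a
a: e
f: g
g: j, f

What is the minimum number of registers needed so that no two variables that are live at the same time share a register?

2

j and e conflict, so at least 2 registers are needed.
2 registers suffice: register 1 → {j, a, f}; register 2 → {e, g}. Each listed conflict is separated.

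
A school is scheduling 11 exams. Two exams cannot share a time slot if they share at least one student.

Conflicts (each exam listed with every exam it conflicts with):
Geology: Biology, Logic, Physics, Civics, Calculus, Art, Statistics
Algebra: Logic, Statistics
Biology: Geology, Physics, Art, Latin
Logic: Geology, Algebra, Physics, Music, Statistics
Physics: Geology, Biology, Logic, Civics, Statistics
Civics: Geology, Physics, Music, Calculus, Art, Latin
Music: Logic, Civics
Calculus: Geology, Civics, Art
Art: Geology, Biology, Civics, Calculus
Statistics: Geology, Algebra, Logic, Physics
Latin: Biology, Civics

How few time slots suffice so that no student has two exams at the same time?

4

Geology, Logic, Physics, Statistics are mutually in conflict, so at least 4 time slots are needed.
4 time slots suffice: Geology=1, Algebra=1, Biology=2, Logic=2, Physics=3, Civics=2, Music=1, Calculus=4, Art=3, Statistics=4, Latin=1. Each listed conflict is separated.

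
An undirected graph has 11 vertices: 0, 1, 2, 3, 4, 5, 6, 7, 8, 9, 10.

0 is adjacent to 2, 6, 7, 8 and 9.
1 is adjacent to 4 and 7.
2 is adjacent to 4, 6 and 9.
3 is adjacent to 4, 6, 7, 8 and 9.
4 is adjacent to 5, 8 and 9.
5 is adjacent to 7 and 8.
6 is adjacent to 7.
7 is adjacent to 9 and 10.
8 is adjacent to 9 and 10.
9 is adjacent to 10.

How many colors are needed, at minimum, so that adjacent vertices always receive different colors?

4

3, 4, 8, 9 are pairwise adjacent (a clique of size 4), so at least 4 colors are needed.
One proper 4-coloring: 0=c, 1=b, 2=a, 3=d, 4=c, 5=b, 6=b, 7=a, 8=a, 9=b, 10=c. Every edge joins two different colors.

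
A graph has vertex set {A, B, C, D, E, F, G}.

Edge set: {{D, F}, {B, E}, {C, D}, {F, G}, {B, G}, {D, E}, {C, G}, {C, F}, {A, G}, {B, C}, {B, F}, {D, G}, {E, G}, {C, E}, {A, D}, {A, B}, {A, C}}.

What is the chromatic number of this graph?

A, B, C, G form a clique, so at least 4 colors are needed.
4 colors suffice: A=yellow, B=green, C=blue, D=green, E=yellow, F=yellow, G=red. Each edge has distinct colors on its endpoints.

4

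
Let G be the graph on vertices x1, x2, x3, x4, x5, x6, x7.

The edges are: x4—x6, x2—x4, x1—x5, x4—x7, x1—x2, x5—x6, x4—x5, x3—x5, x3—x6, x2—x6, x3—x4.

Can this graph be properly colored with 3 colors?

x3, x4, x5, x6 are pairwise adjacent (a clique of size 4), so at least 4 colors are needed.
So 3 colors are not enough.

No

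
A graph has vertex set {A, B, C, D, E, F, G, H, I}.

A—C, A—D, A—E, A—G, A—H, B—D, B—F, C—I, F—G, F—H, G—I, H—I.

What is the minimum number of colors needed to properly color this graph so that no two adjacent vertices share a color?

The cycle F-B-D-A-H-F has odd length 5, so it cannot be 2-colored; at least 3 colors are needed.
A valid assignment using 3 colors: A=red, B=green, C=blue, D=blue, E=blue, F=red, G=blue, H=blue, I=red. Every edge joins two different colors.

3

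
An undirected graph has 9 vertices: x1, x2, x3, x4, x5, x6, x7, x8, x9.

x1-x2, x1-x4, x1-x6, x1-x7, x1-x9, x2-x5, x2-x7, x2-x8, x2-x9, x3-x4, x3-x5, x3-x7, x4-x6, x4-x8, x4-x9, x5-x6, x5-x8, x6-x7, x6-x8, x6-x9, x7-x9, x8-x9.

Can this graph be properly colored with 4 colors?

The chromatic number is 4. x1, x2, x7, x9 are mutually adjacent (a clique of size 4), so at least 4 colors are needed.
4 colors suffice: color red → {x5, x9}; color blue → {x2, x3, x6}; color green → {x4, x7}; color yellow → {x1, x8}.
That is already a proper 4-coloring.

Yes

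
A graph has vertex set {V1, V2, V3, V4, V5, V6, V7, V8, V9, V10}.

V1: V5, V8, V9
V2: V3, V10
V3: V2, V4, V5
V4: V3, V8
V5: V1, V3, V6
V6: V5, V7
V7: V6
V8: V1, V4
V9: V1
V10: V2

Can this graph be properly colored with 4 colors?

Yes

The chromatic number is 3. The cycle V3-V5-V1-V8-V4-V3 has odd length 5, so it cannot be 2-colored; at least 3 colors are needed.
3 colors suffice: color R → {V1, V3, V6, V10}; color B → {V2, V4, V5, V7, V9}; color G → {V8}.
Since 4 ≥ 3, a proper 4-coloring certainly exists.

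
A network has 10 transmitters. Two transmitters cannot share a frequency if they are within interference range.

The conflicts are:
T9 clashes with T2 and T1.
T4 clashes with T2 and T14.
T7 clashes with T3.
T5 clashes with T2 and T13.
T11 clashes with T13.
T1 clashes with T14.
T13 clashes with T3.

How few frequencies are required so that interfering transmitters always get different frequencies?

The cycle T1-T9-T2-T4-T14-T1 has odd length 5, so it cannot be 2-colored; at least 3 frequencies are needed.
3 frequencies suffice: frequency 1 → {T7, T2, T13, T14}; frequency 2 → {T9, T4, T5, T11, T3}; frequency 3 → {T1}. Every pair that conflicts lands in different frequencies.

3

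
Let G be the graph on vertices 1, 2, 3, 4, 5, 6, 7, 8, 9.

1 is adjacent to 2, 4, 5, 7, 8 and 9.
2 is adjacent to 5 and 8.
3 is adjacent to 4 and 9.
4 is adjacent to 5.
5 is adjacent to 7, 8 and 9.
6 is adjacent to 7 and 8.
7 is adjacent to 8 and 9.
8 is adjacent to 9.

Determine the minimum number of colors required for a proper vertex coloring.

1, 5, 7, 8, 9 are pairwise adjacent (a clique of size 5), so at least 5 colors are needed.
One proper 5-coloring: 1=blue, 2=yellow, 3=red, 4=green, 5=red, 6=red, 7=yellow, 8=green, 9=purple. No two adjacent vertices share a color.

5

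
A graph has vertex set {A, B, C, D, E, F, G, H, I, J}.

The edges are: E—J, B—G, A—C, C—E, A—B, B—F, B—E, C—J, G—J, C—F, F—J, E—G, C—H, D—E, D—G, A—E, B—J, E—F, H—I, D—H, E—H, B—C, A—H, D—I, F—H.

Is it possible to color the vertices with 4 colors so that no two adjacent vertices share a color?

B, C, E, F, J form a clique, so at least 5 colors are needed.
So 4 colors are not enough.

No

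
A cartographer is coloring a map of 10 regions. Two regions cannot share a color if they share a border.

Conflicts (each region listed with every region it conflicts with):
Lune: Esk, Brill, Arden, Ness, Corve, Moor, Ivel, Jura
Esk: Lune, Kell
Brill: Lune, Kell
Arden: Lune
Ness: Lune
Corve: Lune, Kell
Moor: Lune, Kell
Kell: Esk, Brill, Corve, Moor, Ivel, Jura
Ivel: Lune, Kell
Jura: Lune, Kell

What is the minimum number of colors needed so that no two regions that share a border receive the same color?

Lune and Brill conflict, so at least 2 colors are needed.
2 colors suffice: color 1 → {Lune, Kell}; color 2 → {Esk, Brill, Arden, Ness, Corve, Moor, Ivel, Jura}. Each listed conflict is separated.

2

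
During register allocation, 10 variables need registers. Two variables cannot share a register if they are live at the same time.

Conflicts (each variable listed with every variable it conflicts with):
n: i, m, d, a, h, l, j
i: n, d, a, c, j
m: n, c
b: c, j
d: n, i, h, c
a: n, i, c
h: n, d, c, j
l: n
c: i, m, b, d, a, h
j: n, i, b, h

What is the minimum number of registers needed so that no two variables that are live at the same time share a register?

3

i, a, c pairwise conflict, so at least 3 registers are needed.
3 registers suffice: n=1, i=2, m=2, b=2, d=3, a=3, h=2, l=2, c=1, j=3. Each listed conflict is separated.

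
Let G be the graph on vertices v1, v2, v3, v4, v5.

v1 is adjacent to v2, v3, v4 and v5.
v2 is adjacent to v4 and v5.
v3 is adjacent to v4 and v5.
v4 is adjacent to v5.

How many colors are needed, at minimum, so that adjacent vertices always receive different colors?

v1, v2, v4, v5 form a clique, so at least 4 colors are needed.
4 colors suffice: color red → {v4}; color blue → {v5}; color green → {v1}; color yellow → {v2, v3}. Every edge joins two different colors.

4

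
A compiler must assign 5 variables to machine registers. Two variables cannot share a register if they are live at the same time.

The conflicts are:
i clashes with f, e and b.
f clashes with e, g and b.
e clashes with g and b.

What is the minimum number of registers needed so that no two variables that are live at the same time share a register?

i, f, e, b all conflict with each other, so at least 4 registers are needed.
A valid assignment using 4 registers: i=3, f=2, e=1, g=3, b=4. No two conflicting variables share a register.

4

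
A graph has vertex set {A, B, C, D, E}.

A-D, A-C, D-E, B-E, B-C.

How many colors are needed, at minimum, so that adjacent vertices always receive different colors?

The cycle D-E-B-C-A-D has odd length 5, so it cannot be 2-colored; at least 3 colors are needed.
One proper 3-coloring: A=blue, B=red, C=green, D=red, E=blue. Every edge joins two different colors.

3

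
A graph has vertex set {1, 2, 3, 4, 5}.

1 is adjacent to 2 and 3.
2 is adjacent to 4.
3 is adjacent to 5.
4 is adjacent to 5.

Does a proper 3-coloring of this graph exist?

The chromatic number is 3. The cycle 5-3-1-2-4-5 has odd length 5, so it cannot be 2-colored; at least 3 colors are needed.
3 colors suffice: color a → {1, 5}; color b → {2, 3}; color c → {4}.
That is already a proper 3-coloring.

Yes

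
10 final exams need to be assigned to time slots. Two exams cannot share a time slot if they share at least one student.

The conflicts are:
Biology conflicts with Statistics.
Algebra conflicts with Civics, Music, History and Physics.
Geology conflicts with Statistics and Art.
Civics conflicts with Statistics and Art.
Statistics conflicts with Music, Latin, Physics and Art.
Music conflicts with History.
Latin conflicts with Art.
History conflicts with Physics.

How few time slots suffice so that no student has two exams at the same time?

Algebra, Music, History all conflict with each other, so at least 3 time slots are needed.
A valid assignment using 3 time slots: Biology=2, Algebra=1, Geology=3, Civics=3, Statistics=1, Music=2, Latin=3, History=3, Physics=2, Art=2. No two conflicting exams share a time slot.

3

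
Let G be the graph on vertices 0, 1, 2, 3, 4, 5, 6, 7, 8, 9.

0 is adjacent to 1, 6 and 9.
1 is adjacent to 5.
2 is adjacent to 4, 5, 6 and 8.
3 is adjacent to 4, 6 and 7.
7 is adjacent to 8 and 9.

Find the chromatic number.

3

The cycle 0-1-5-2-6-0 has odd length 5, so it cannot be 2-colored; at least 3 colors are needed.
3 colors suffice: 0=red, 1=green, 2=red, 3=red, 4=blue, 5=blue, 6=blue, 7=blue, 8=green, 9=green. Each edge has distinct colors on its endpoints.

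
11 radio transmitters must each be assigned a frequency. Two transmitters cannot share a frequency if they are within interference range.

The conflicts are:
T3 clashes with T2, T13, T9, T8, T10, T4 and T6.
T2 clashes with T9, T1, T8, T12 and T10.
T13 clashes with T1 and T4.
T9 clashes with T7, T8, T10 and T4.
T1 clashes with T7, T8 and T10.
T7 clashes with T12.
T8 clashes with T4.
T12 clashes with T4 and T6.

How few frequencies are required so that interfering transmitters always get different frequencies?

T3, T2, T9, T8 all conflict with each other, so at least 4 frequencies are needed.
4 frequencies suffice: T3=1, T2=2, T13=3, T9=3, T1=1, T7=2, T8=4, T12=1, T10=4, T4=2, T6=2. Every pair that conflicts lands in different frequencies.

4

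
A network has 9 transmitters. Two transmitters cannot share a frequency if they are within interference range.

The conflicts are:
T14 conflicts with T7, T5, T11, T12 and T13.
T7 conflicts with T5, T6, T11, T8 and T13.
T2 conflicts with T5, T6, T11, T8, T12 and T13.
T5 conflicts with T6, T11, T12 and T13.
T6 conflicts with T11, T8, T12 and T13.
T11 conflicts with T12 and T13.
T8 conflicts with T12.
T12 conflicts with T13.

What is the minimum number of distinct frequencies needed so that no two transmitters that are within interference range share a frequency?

6

T2, T5, T6, T11, T12, T13 all conflict with each other, so at least 6 frequencies are needed.
6 frequencies suffice: frequency 1 → {T8, T13}; frequency 2 → {T14, T6}; frequency 3 → {T7, T12}; frequency 4 → {T11}; frequency 5 → {T5}; frequency 6 → {T2}. Every pair that conflicts lands in different frequencies.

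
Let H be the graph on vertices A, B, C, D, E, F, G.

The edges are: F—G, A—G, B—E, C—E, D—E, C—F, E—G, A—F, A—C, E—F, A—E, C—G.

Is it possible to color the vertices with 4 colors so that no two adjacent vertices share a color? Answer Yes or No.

A, C, E, F, G form a clique, so at least 5 colors are needed.
So 4 colors are not enough.

No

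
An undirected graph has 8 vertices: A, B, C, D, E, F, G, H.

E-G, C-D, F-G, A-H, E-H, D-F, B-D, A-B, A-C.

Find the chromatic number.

3

The cycle D-C-A-H-E-G-F-D has odd length 7, so it cannot be 2-colored; at least 3 colors are needed.
3 colors suffice: color red → {A, D, E}; color blue → {B, C, F, H}; color green → {G}. No two adjacent vertices share a color.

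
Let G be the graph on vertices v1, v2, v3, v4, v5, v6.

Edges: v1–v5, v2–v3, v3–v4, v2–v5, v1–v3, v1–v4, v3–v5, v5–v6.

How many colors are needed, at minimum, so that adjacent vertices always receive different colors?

3

v2, v3, v5 are mutually adjacent, so at least 3 colors are needed.
3 colors suffice: color 1 → {v4, v5}; color 2 → {v3, v6}; color 3 → {v1, v2}. Each edge has distinct colors on its endpoints.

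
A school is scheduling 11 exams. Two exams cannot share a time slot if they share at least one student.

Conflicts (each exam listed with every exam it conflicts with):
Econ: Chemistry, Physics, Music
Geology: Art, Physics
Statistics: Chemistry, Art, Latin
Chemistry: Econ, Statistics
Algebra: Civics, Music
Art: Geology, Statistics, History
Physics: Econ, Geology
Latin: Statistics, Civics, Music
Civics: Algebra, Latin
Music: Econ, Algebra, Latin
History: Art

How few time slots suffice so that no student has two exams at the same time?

The cycle Music-Latin-Statistics-Chemistry-Econ-Music has odd length 5, so it cannot be 2-colored; at least 3 time slots are needed.
3 time slots suffice: time slot 1 → {Chemistry, Art, Physics, Civics, Music}; time slot 2 → {Econ, Geology, Statistics, Algebra, History}; time slot 3 → {Latin}. No two conflicting exams share a time slot.

3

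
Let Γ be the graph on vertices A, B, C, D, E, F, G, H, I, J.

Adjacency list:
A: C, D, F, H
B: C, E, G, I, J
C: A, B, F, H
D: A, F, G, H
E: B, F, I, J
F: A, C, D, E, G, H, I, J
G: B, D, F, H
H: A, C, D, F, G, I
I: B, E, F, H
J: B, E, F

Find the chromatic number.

4

A, C, F, H are pairwise adjacent (a clique of size 4), so at least 4 colors are needed.
4 colors suffice: color 1 → {B, F}; color 2 → {E, H}; color 3 → {C, D, I, J}; color 4 → {A, G}. Each edge has distinct colors on its endpoints.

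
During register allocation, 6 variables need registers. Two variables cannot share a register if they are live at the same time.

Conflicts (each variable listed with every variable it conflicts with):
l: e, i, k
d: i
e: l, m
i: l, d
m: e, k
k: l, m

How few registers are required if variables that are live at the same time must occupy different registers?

d and i conflict, so at least 2 registers are needed.
2 registers suffice: register 1 → {l, d, m}; register 2 → {e, i, k}. Each listed conflict is separated.

2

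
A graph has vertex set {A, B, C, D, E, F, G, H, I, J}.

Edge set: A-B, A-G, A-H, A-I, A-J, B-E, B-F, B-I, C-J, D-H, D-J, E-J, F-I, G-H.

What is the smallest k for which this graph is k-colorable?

3

B, F, I form a triangle, so at least 3 colors are needed.
3 colors suffice: color 1 → {A, C, D, E, F}; color 2 → {B, H, J}; color 3 → {G, I}. Each edge has distinct colors on its endpoints.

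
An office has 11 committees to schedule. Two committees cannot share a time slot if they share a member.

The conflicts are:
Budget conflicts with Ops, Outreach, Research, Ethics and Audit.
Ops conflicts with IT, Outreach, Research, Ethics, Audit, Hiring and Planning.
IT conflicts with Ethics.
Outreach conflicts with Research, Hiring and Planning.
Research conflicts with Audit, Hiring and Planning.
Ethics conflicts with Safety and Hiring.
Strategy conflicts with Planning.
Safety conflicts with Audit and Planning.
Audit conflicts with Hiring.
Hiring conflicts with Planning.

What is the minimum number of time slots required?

5

Ops, Outreach, Research, Hiring, Planning pairwise conflict, so at least 5 time slots are needed.
A valid assignment using 5 time slots: Budget=4, Ops=1, IT=3, Outreach=5, Research=2, Ethics=2, Strategy=1, Safety=1, Audit=3, Hiring=4, Planning=3. Every pair that conflicts lands in different time slots.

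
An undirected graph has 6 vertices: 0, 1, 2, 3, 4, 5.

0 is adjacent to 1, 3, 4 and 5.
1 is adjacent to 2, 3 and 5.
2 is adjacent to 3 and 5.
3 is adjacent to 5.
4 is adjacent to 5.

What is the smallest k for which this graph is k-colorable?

4

0, 1, 3, 5 are mutually adjacent (a clique of size 4), so at least 4 colors are needed.
4 colors suffice: color a → {5}; color b → {0, 2}; color c → {3, 4}; color d → {1}. No two adjacent vertices share a color.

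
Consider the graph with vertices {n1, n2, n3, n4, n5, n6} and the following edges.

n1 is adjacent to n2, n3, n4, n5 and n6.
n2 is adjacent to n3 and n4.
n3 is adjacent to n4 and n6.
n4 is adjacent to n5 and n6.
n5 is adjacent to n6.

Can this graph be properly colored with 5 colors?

Yes

The chromatic number is 4. n1, n4, n5, n6 are mutually adjacent (a clique of size 4), so at least 4 colors are needed.
A valid assignment using 4 colors: n1=red, n2=green, n3=yellow, n4=blue, n5=yellow, n6=green.
Since 5 ≥ 4, a proper 5-coloring certainly exists.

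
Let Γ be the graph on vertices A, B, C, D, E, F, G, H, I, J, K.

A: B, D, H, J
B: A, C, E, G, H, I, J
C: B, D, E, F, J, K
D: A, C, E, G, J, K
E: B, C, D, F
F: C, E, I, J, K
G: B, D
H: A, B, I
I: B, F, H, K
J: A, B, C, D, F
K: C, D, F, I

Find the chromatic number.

3

F, I, K are pairwise adjacent, so at least 3 colors are needed.
3 colors suffice: color 1 → {B, D, F}; color 2 → {A, C, G, I}; color 3 → {E, H, J, K}. No two adjacent vertices share a color.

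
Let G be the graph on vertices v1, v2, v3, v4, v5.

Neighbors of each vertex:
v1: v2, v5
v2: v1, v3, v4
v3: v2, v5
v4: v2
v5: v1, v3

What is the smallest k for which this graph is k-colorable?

2

v1 and v5 are adjacent, so at least 2 colors are needed.
2 colors suffice: color 1 → {v2, v5}; color 2 → {v1, v3, v4}. Every edge joins two different colors.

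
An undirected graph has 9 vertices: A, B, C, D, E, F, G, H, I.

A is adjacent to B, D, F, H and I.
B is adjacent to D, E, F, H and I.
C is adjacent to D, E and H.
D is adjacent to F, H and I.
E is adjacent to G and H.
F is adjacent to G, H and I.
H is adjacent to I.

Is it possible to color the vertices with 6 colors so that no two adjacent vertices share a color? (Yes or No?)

The chromatic number is 6. A, B, D, F, H, I form a clique, so at least 6 colors are needed.
6 colors suffice: A=6, B=3, C=3, D=4, E=2, F=2, G=1, H=1, I=5.
That is already a proper 6-coloring.

Yes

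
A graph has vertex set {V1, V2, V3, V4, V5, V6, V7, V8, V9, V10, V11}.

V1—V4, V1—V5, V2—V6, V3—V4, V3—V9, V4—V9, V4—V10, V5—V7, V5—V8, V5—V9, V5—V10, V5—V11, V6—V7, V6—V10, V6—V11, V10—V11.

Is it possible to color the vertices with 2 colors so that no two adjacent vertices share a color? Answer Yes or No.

No

V3, V4, V9 are pairwise adjacent, so at least 3 colors are needed.
So 2 colors are not enough.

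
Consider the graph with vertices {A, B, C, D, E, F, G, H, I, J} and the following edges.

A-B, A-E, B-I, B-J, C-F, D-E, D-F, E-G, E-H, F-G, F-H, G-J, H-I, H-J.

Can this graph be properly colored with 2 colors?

The cycle H-J-B-A-E-H has odd length 5, so it cannot be 2-colored; at least 3 colors are needed.
So 2 colors are not enough.

No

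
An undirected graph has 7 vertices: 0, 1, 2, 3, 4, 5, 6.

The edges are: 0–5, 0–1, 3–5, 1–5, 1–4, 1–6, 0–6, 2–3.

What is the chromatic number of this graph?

3

0, 1, 6 are mutually adjacent, so at least 3 colors are needed.
A valid assignment using 3 colors: 0=blue, 1=red, 2=blue, 3=red, 4=blue, 5=green, 6=green. Each edge has distinct colors on its endpoints.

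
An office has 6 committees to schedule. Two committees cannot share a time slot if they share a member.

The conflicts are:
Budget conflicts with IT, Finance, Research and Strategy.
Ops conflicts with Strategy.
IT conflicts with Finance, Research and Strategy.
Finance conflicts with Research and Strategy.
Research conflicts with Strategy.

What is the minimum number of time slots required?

Budget, IT, Finance, Research, Strategy pairwise conflict, so at least 5 time slots are needed.
Using 5 time slots: Budget=3, Ops=2, IT=5, Finance=2, Research=4, Strategy=1. No two conflicting committees share a time slot.

5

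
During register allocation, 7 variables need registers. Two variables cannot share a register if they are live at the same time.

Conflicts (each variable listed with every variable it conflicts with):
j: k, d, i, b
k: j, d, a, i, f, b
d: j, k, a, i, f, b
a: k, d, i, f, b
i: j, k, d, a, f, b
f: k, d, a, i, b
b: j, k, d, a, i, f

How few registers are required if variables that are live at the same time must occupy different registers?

6

k, d, a, i, f, b pairwise conflict, so at least 6 registers are needed.
6 registers suffice: register 1 → {k}; register 2 → {i}; register 3 → {d}; register 4 → {b}; register 5 → {j, f}; register 6 → {a}. Every pair that conflicts lands in different registers.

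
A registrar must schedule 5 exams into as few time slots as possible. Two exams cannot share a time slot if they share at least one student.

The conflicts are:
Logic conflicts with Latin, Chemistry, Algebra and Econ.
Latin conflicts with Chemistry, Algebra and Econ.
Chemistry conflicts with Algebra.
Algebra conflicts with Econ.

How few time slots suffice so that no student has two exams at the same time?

4

Logic, Latin, Algebra, Econ all conflict with each other, so at least 4 time slots are needed.
Using 4 time slots: Logic=2, Latin=1, Chemistry=4, Algebra=3, Econ=4. Each listed conflict is separated.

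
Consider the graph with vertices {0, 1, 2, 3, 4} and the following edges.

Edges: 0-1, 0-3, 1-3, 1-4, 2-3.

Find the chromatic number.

3

0, 1, 3 form a triangle, so at least 3 colors are needed.
A valid assignment using 3 colors: 0=c, 1=a, 2=a, 3=b, 4=b. No two adjacent vertices share a color.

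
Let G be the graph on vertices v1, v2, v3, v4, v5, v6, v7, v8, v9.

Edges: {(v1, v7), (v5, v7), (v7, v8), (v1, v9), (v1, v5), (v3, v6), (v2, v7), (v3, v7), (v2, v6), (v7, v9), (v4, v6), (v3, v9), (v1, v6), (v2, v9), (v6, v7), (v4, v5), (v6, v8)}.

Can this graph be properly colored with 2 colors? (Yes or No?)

No

v1, v7, v9 are mutually adjacent, so at least 3 colors are needed.
So 2 colors are not enough.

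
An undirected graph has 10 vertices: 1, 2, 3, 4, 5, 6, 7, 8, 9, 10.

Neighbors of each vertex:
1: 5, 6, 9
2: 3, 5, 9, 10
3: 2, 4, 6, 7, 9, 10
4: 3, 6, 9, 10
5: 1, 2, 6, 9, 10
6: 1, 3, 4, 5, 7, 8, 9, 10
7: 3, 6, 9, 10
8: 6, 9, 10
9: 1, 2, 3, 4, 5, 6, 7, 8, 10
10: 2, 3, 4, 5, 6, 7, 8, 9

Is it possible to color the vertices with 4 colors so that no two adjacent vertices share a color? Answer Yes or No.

No

3, 6, 7, 9, 10 form a clique, so at least 5 colors are needed.
So 4 colors are not enough.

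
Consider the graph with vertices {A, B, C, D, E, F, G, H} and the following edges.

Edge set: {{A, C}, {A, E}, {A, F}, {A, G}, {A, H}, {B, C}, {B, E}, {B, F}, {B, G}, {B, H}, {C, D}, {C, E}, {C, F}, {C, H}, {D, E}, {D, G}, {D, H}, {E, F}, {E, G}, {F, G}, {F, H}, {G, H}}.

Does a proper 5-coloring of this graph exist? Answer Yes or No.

The chromatic number is 4. B, C, F, H are pairwise adjacent (a clique of size 4), so at least 4 colors are needed.
One proper 4-coloring: A=yellow, B=yellow, C=blue, D=red, E=green, F=red, G=blue, H=green.
Since 5 ≥ 4, a proper 5-coloring certainly exists.

Yes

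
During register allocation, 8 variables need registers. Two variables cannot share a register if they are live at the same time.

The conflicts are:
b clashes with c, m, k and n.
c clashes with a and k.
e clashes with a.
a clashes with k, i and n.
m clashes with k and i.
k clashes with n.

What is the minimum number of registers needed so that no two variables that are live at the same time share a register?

b, m, k pairwise conflict, so at least 3 registers are needed.
3 registers suffice: b=1, c=3, e=2, a=1, m=3, k=2, i=2, n=3. Each listed conflict is separated.

3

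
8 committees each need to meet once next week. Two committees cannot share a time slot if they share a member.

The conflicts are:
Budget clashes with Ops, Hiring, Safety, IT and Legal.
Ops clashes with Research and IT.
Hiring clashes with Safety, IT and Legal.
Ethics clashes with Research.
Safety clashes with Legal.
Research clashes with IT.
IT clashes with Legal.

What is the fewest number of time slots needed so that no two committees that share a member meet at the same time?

4

Budget, Hiring, Safety, Legal all conflict with each other, so at least 4 time slots are needed.
4 time slots suffice: time slot 1 → {Budget, Research}; time slot 2 → {Ethics, Safety, IT}; time slot 3 → {Ops, Legal}; time slot 4 → {Hiring}. Every pair that conflicts lands in different time slots.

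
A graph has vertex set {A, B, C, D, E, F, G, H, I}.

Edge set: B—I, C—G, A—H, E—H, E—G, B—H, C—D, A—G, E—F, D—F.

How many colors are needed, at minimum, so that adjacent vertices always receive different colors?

3

The cycle F-D-C-G-E-F has odd length 5, so it cannot be 2-colored; at least 3 colors are needed.
A valid assignment using 3 colors: A=2, B=2, C=2, D=3, E=2, F=1, G=1, H=1, I=1. Every edge joins two different colors.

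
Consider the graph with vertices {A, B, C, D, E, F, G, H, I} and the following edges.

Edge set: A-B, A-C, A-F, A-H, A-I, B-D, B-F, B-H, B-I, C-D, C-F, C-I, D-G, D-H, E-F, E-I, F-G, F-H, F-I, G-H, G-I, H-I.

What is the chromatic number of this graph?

A, B, F, H, I form a clique, so at least 5 colors are needed.
A valid assignment using 5 colors: A=purple, B=yellow, C=green, D=red, E=green, F=blue, G=yellow, H=green, I=red. No two adjacent vertices share a color.

5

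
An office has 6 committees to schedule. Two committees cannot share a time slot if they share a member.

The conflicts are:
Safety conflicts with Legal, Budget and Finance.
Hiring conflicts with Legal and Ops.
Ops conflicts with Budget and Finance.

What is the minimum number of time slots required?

3

The cycle Hiring-Ops-Budget-Safety-Legal-Hiring has odd length 5, so it cannot be 2-colored; at least 3 time slots are needed.
Using 3 time slots: Safety=1, Hiring=2, Legal=3, Ops=1, Budget=2, Finance=2. Every pair that conflicts lands in different time slots.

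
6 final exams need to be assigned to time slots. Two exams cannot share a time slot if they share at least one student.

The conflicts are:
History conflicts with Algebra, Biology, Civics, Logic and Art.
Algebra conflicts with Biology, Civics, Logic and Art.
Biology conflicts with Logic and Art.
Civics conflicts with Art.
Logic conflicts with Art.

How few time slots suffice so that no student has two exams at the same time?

History, Algebra, Biology, Logic, Art all conflict with each other, so at least 5 time slots are needed.
5 time slots suffice: time slot 1 → {Art}; time slot 2 → {History}; time slot 3 → {Algebra}; time slot 4 → {Civics, Logic}; time slot 5 → {Biology}. No two conflicting exams share a time slot.

5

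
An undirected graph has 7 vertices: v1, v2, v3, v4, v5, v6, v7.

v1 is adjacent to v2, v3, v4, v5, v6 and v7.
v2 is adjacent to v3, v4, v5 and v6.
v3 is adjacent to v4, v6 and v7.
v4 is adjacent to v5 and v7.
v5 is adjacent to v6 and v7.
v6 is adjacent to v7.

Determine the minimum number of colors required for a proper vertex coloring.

v1, v4, v5, v7 form a clique, so at least 4 colors are needed.
One proper 4-coloring: v1=1, v2=4, v3=2, v4=3, v5=2, v6=3, v7=4. No two adjacent vertices share a color.

4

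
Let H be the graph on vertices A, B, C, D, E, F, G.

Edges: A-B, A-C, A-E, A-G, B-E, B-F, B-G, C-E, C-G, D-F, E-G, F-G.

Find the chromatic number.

A, B, E, G are mutually adjacent (a clique of size 4), so at least 4 colors are needed.
4 colors suffice: color red → {D, G}; color blue → {B, C}; color green → {E, F}; color yellow → {A}. Each edge has distinct colors on its endpoints.

4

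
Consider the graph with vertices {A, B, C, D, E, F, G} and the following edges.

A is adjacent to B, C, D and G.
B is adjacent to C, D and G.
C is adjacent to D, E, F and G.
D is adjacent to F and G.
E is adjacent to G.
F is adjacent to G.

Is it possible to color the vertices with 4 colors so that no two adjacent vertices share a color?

No

A, B, C, D, G are pairwise adjacent (a clique of size 5), so at least 5 colors are needed.
So 4 colors are not enough.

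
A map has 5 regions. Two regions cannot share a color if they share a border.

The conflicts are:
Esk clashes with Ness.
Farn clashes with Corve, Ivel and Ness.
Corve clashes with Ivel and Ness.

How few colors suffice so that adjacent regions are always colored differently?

3

Farn, Corve, Ness are mutually in conflict, so at least 3 colors are needed.
One proper 3-coloring: Esk=2, Farn=2, Corve=3, Ivel=1, Ness=1. No two conflicting regions share a color.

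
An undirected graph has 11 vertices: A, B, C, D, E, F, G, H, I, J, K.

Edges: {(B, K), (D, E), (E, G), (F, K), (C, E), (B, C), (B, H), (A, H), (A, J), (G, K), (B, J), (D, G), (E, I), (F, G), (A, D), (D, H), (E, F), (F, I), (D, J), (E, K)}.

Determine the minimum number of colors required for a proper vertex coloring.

4

E, F, G, K are pairwise adjacent (a clique of size 4), so at least 4 colors are needed.
4 colors suffice: color 1 → {A, B, E}; color 2 → {C, D, F}; color 3 → {G, H, I, J}; color 4 → {K}. Every edge joins two different colors.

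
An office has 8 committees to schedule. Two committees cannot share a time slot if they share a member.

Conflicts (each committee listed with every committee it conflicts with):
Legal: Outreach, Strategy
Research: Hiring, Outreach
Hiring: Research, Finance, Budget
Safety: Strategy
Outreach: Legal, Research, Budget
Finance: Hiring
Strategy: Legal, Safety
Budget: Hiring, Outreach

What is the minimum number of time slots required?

2

Hiring and Budget conflict, so at least 2 time slots are needed.
2 time slots suffice: Legal=2, Research=2, Hiring=1, Safety=2, Outreach=1, Finance=2, Strategy=1, Budget=2. No two conflicting committees share a time slot.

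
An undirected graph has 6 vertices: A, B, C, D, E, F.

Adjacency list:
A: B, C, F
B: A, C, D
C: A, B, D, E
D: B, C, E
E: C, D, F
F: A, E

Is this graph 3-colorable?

Yes

The chromatic number is 3. A, B, C are pairwise adjacent, so at least 3 colors are needed.
One proper 3-coloring: A=2, B=3, C=1, D=2, E=3, F=1.
That is already a proper 3-coloring.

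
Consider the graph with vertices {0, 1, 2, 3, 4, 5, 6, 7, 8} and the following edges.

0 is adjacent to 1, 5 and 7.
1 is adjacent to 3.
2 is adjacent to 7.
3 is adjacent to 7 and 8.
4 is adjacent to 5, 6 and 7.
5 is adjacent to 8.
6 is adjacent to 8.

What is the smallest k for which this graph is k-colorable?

The cycle 5-0-7-3-8-5 has odd length 5, so it cannot be 2-colored; at least 3 colors are needed.
3 colors suffice: color a → {1, 7, 8}; color b → {0, 2, 3, 4}; color c → {5, 6}. Each edge has distinct colors on its endpoints.

3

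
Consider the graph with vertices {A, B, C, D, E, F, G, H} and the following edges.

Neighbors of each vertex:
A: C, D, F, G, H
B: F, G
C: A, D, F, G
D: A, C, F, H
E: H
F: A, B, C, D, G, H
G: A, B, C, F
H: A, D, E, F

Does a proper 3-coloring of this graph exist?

No

A, D, F, H form a clique, so at least 4 colors are needed.
So 3 colors are not enough.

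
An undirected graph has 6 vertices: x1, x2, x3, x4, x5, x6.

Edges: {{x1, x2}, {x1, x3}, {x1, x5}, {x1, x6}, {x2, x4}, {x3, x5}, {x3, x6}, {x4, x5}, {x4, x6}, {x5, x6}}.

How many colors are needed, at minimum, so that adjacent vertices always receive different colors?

x1, x3, x5, x6 are pairwise adjacent (a clique of size 4), so at least 4 colors are needed.
4 colors suffice: color 1 → {x2, x6}; color 2 → {x1, x4}; color 3 → {x5}; color 4 → {x3}. Every edge joins two different colors.

4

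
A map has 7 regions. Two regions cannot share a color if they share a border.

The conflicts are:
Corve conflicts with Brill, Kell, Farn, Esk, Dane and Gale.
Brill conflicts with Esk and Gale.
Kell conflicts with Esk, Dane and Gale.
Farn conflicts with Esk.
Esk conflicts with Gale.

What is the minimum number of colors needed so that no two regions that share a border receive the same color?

Corve, Brill, Esk, Gale pairwise conflict, so at least 4 colors are needed.
A valid assignment using 4 colors: Corve=1, Brill=4, Kell=4, Farn=3, Esk=2, Dane=2, Gale=3. Every pair that conflicts lands in different colors.

4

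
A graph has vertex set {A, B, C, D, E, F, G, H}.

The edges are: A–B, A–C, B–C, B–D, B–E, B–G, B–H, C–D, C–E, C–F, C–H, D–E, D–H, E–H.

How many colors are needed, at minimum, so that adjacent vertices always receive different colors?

5

B, C, D, E, H form a clique, so at least 5 colors are needed.
5 colors suffice: color 1 → {C, G}; color 2 → {B, F}; color 3 → {A, D}; color 4 → {H}; color 5 → {E}. Each edge has distinct colors on its endpoints.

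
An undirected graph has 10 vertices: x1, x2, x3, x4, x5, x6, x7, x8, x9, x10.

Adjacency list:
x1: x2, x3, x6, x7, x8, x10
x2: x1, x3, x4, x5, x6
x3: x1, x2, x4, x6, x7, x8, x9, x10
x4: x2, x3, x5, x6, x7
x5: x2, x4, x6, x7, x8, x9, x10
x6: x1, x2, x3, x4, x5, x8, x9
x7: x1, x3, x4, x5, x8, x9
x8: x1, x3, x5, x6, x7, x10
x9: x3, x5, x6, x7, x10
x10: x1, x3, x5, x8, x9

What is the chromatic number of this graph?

4

x2, x4, x5, x6 form a clique, so at least 4 colors are needed.
4 colors suffice: color 1 → {x3, x5}; color 2 → {x6, x7, x10}; color 3 → {x2, x8, x9}; color 4 → {x1, x4}. Every edge joins two different colors.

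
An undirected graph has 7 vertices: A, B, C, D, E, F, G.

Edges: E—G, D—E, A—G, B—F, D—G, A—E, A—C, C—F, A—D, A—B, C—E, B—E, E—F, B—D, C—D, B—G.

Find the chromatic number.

A, B, D, E, G are pairwise adjacent (a clique of size 5), so at least 5 colors are needed.
5 colors suffice: A=yellow, B=green, C=green, D=blue, E=red, F=blue, G=purple. Every edge joins two different colors.

5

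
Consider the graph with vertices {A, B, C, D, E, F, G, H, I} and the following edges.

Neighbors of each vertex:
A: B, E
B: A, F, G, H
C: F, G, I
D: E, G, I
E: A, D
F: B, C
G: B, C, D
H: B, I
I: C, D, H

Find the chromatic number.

The cycle I-D-G-B-H-I has odd length 5, so it cannot be 2-colored; at least 3 colors are needed.
3 colors suffice: color 1 → {B, C, D}; color 2 → {E, F, G, I}; color 3 → {A, H}. Each edge has distinct colors on its endpoints.

3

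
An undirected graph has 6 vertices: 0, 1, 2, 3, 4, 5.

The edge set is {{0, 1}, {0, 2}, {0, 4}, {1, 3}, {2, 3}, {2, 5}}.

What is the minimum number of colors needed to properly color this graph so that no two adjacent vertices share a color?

0 and 1 are adjacent, so at least 2 colors are needed.
2 colors suffice: color red → {0, 3, 5}; color blue → {1, 2, 4}. No two adjacent vertices share a color.

2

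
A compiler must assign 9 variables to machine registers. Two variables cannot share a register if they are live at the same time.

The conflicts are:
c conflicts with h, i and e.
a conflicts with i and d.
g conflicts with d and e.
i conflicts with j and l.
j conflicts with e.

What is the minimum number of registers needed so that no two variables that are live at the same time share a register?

2

g and d conflict, so at least 2 registers are needed.
2 registers suffice: register 1 → {h, i, d, e}; register 2 → {c, a, g, j, l}. Each listed conflict is separated.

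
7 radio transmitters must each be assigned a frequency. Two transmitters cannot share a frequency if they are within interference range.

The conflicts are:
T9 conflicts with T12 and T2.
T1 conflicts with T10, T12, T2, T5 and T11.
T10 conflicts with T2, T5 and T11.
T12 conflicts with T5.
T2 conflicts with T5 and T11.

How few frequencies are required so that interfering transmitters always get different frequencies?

4

T1, T10, T2, T11 are mutually in conflict, so at least 4 frequencies are needed.
4 frequencies suffice: frequency 1 → {T9, T1}; frequency 2 → {T12, T2}; frequency 3 → {T10}; frequency 4 → {T5, T11}. No two conflicting transmitters share a frequency.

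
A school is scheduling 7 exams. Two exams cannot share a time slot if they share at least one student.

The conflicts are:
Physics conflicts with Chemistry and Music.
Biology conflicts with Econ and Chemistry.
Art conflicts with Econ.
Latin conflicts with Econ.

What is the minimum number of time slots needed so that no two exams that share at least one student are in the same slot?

Physics and Chemistry conflict, so at least 2 time slots are needed.
2 time slots suffice: time slot 1 → {Econ, Chemistry, Music}; time slot 2 → {Physics, Biology, Art, Latin}. Each listed conflict is separated.

2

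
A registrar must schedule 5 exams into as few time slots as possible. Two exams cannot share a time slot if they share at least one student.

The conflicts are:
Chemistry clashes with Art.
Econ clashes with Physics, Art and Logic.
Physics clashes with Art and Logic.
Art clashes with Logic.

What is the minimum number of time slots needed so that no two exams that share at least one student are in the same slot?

Econ, Physics, Art, Logic pairwise conflict, so at least 4 time slots are needed.
4 time slots suffice: time slot 1 → {Art}; time slot 2 → {Chemistry, Logic}; time slot 3 → {Physics}; time slot 4 → {Econ}. No two conflicting exams share a time slot.

4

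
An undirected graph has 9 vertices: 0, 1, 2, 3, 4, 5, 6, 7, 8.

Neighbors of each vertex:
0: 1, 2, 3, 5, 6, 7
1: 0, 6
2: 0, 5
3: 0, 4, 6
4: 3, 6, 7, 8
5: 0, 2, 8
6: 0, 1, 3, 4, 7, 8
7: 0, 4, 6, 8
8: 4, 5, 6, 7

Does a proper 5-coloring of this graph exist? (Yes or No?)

The chromatic number is 4. 4, 6, 7, 8 are pairwise adjacent (a clique of size 4), so at least 4 colors are needed.
4 colors suffice: 0=red, 1=green, 2=green, 3=yellow, 4=green, 5=blue, 6=blue, 7=yellow, 8=red.
Since 5 ≥ 4, a proper 5-coloring certainly exists.

Yes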